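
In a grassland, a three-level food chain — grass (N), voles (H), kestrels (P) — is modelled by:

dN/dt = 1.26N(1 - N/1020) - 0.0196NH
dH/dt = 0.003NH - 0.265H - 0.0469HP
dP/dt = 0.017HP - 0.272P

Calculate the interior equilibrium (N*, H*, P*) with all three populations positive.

N* ≈ 766, H* ≈ 16, P* ≈ 43.4

From dP/dt = 0: 0.017H* = 0.272, so H* = 16.
From dN/dt = 0: 1.26(1 - N*/1020) = 0.0196·16, giving N* = 1020·(1 - 0.249) = 766.
From dH/dt = 0: 0.003·766 - 0.265 = 0.0469P*, so P* = 2.03/0.0469 = 43.4.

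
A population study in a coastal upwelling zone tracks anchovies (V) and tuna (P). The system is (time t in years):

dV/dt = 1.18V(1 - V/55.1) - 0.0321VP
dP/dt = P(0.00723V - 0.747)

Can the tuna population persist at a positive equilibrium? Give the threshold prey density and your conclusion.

The predator equation gives dP/dt > 0 only when V > 0.747/0.00723 = 103.
Without the predator, V → K = 55.1. Since 55.1 < 103, the predator cannot invade.

Threshold V = 103; K < 103, so no, the predator goes extinct.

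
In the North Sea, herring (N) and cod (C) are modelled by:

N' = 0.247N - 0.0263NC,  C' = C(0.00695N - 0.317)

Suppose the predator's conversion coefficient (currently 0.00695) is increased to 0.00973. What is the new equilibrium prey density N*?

At the interior fixed point, setting dC/dt = 0 with C > 0 fixes N* = (predator death rate)/(NC coefficient) — independent of the other coefficients.
With the change, N* = 0.317/0.00973 = 32.6; it falls from 45.6.

N* ≈ 32.6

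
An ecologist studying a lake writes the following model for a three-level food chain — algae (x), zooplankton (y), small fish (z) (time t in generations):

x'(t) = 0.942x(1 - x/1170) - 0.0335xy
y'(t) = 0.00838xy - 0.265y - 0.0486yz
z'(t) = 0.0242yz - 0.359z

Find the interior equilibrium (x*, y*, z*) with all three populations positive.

From dz/dt = 0: 0.0242y* = 0.359, so y* = 14.8.
From dx/dt = 0: 0.942(1 - x*/1170) = 0.0335·14.8, giving x* = 1170·(1 - 0.528) = 553.
From dy/dt = 0: 0.00838·553 - 0.265 = 0.0486z*, so z* = 4.37/0.0486 = 89.9.

x* ≈ 553, y* ≈ 14.8, z* ≈ 89.9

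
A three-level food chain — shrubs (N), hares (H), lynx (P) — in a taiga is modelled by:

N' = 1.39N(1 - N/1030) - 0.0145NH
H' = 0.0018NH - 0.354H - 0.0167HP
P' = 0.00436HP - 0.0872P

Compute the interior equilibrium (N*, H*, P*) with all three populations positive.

From dP/dt = 0: 0.00436H* = 0.0872, so H* = 20.
From dN/dt = 0: 1.39(1 - N*/1030) = 0.0145·20, giving N* = 1030·(1 - 0.209) = 815.
From dH/dt = 0: 0.0018·815 - 0.354 = 0.0167P*, so P* = 1.11/0.0167 = 66.7.

N* ≈ 815, H* ≈ 20, P* ≈ 66.7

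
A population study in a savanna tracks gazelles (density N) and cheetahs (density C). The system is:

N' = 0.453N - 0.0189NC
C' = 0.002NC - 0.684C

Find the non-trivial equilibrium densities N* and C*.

N* ≈ 342, C* ≈ 24

Set dC/dt = 0 with C > 0: 0.002N - 0.684 = 0, so N* = 0.684/0.002 = 342.
Set dN/dt = 0 with N > 0: 0.453 - 0.0189C = 0, so C* = 0.453/0.0189 = 24.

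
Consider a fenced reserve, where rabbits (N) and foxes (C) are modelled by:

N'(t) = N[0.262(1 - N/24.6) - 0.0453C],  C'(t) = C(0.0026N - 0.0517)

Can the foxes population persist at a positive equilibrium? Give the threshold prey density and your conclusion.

The predator equation gives dC/dt > 0 only when N > 0.0517/0.0026 = 19.9.
Without the predator, N → K = 24.6. Since 24.6 > 19.9, the predator can invade and persist.

Threshold N = 19.9; K > 19.9, so yes, the predator persists.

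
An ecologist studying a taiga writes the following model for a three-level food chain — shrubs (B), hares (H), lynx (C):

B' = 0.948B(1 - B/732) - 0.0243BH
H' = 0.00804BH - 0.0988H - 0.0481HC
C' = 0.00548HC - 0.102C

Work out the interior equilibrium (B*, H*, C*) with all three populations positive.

B* ≈ 383, H* ≈ 18.6, C* ≈ 61.9

From dC/dt = 0: 0.00548H* = 0.102, so H* = 18.6.
From dB/dt = 0: 0.948(1 - B*/732) = 0.0243·18.6, giving B* = 732·(1 - 0.477) = 383.
From dH/dt = 0: 0.00804·383 - 0.0988 = 0.0481C*, so C* = 2.98/0.0481 = 61.9.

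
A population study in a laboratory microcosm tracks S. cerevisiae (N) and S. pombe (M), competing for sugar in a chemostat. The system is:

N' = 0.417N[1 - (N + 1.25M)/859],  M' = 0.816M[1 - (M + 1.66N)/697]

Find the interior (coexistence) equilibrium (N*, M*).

N* ≈ 11.4, M* ≈ 678

Setting both brackets to zero gives the nullclines N + 1.25M = 859 and 1.66N + M = 697.
Substituting M = 697 - 1.66N into the first: N(1 - 1.25·1.66) = 859 - 1.25·697.
So N* = -12.2/-1.07 = 11.4, and then M* = 697 - 1.66·11.4 = 678.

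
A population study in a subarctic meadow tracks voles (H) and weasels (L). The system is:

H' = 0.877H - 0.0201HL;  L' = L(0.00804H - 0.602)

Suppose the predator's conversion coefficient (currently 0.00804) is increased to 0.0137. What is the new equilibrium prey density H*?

At the interior fixed point, setting dL/dt = 0 with L > 0 fixes H* = (predator death rate)/(HL coefficient) — independent of the other coefficients.
With the change, H* = 0.602/0.0137 = 43.9; it falls from 74.9.

H* ≈ 43.9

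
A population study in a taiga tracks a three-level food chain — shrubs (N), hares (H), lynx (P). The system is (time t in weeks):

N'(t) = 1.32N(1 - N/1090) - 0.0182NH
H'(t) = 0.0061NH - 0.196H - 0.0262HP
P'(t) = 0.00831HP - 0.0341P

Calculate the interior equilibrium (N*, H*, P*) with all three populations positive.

From dP/dt = 0: 0.00831H* = 0.0341, so H* = 4.1.
From dN/dt = 0: 1.32(1 - N*/1090) = 0.0182·4.1, giving N* = 1090·(1 - 0.0566) = 1030.
From dH/dt = 0: 0.0061·1030 - 0.196 = 0.0262P*, so P* = 6.08/0.0262 = 232.

N* ≈ 1030, H* ≈ 4.1, P* ≈ 232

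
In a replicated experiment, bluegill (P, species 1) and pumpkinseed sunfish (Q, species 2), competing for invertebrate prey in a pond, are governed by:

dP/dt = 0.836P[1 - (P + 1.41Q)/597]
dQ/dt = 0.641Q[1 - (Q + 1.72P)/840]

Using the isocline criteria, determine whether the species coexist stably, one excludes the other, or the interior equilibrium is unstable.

unstable coexistence (outcome depends on initial conditions)

Compare the nullcline intercepts: K1/α12 = 597/1.41 = 423 < K2 = 840; K2/α21 = 840/1.72 = 488 < K1 = 597.
Since both are reversed, neither can invade when rare; the interior point is a saddle.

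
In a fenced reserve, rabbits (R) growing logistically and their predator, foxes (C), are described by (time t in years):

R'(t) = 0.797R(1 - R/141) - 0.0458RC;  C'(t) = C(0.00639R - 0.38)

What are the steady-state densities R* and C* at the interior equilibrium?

R* ≈ 59.5, C* ≈ 10.1

From dC/dt = 0 with C > 0: 0.00639R* = 0.38, so R* = 59.5.
Substitute into dR/dt = 0: 0.797(1 - 59.5/141) = 0.0458C*.
The bracket is 0.578, giving C* = 0.461/0.0458 = 10.1.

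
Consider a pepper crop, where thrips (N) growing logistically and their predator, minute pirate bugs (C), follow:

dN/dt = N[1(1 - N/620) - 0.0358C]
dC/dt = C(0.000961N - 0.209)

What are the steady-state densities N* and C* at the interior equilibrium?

N* ≈ 217, C* ≈ 18.1

From dC/dt = 0 with C > 0: 0.000961N* = 0.209, so N* = 217.
Substitute into dN/dt = 0: 1(1 - 217/620) = 0.0358C*.
The bracket is 0.649, giving C* = 0.649/0.0358 = 18.1.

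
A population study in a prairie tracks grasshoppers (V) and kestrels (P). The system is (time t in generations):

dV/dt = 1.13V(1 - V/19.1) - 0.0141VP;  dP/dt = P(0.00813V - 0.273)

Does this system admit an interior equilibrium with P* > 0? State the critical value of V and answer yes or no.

The predator equation gives dP/dt > 0 only when V > 0.273/0.00813 = 33.6.
Without the predator, V → K = 19.1. Since 19.1 < 33.6, the predator cannot invade.

Threshold V = 33.6; K < 33.6, so no, the predator goes extinct.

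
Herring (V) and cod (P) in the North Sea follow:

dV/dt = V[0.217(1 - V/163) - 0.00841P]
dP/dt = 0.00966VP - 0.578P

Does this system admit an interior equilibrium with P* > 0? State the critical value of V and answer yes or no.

The predator equation gives dP/dt > 0 only when V > 0.578/0.00966 = 59.8.
Without the predator, V → K = 163. Since 163 > 59.8, the predator can invade and persist.

Threshold V = 59.8; K > 59.8, so yes, the predator persists.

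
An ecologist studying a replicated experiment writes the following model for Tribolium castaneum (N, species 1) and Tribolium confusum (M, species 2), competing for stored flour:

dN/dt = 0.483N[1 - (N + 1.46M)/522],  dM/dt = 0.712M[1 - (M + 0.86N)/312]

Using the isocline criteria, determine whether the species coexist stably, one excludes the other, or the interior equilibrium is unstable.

species 1 excludes species 2

Compare the nullcline intercepts: K1/α12 = 522/1.46 = 358 > K2 = 312; K2/α21 = 312/0.86 = 363 < K1 = 522.
Since the inequalities point opposite ways, species 1 can invade but species 2 cannot.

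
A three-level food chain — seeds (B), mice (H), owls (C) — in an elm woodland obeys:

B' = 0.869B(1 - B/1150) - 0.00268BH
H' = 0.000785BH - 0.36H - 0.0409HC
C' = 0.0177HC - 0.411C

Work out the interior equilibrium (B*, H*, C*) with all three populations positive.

B* ≈ 1070, H* ≈ 23.2, C* ≈ 11.7

From dC/dt = 0: 0.0177H* = 0.411, so H* = 23.2.
From dB/dt = 0: 0.869(1 - B*/1150) = 0.00268·23.2, giving B* = 1150·(1 - 0.0716) = 1070.
From dH/dt = 0: 0.000785·1070 - 0.36 = 0.0409C*, so C* = 0.478/0.0409 = 11.7.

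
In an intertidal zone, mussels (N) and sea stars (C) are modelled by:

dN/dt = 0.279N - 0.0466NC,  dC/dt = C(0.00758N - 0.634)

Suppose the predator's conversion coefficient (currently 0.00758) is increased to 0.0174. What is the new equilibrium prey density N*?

At the interior fixed point, setting dC/dt = 0 with C > 0 fixes N* = (predator death rate)/(NC coefficient) — independent of the other coefficients.
With the change, N* = 0.634/0.0174 = 36.4; it falls from 83.6.

N* ≈ 36.4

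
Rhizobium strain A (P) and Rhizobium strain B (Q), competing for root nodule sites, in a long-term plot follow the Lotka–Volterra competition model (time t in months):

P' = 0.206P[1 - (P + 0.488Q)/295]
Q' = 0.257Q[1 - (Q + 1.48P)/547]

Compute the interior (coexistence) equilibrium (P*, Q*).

P* ≈ 101, Q* ≈ 397

Setting both brackets to zero gives the nullclines P + 0.488Q = 295 and 1.48P + Q = 547.
Substituting Q = 547 - 1.48P into the first: P(1 - 0.488·1.48) = 295 - 0.488·547.
So P* = 28.1/0.278 = 101, and then Q* = 547 - 1.48·101 = 397.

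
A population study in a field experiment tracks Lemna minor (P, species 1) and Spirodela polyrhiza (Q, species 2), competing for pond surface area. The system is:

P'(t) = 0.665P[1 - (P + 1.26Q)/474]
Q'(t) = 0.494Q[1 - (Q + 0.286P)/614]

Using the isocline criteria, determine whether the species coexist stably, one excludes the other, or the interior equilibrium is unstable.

Compare the nullcline intercepts: K1/α12 = 474/1.26 = 376 < K2 = 614; K2/α21 = 614/0.286 = 2150 > K1 = 474.
Since the inequalities point opposite ways, species 2 can invade but species 1 cannot.

species 2 excludes species 1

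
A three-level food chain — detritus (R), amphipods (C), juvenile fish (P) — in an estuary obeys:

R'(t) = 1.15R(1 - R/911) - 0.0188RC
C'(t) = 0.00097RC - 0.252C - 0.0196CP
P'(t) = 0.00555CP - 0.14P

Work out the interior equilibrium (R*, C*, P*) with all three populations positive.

R* ≈ 535, C* ≈ 25.2, P* ≈ 13.6

From dP/dt = 0: 0.00555C* = 0.14, so C* = 25.2.
From dR/dt = 0: 1.15(1 - R*/911) = 0.0188·25.2, giving R* = 911·(1 - 0.412) = 535.
From dC/dt = 0: 0.00097·535 - 0.252 = 0.0196P*, so P* = 0.267/0.0196 = 13.6.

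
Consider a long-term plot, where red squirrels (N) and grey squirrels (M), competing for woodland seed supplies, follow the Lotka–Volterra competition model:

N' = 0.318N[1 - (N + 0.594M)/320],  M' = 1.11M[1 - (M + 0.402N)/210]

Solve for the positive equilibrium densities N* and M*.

Setting both brackets to zero gives the nullclines N + 0.594M = 320 and 0.402N + M = 210.
Substituting M = 210 - 0.402N into the first: N(1 - 0.594·0.402) = 320 - 0.594·210.
So N* = 195/0.761 = 257, and then M* = 210 - 0.402·257 = 107.

N* ≈ 257, M* ≈ 107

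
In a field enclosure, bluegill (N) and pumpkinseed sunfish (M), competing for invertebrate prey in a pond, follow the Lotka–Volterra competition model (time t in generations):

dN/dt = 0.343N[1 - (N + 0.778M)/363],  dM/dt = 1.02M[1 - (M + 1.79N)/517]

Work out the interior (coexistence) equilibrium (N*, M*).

Setting both brackets to zero gives the nullclines N + 0.778M = 363 and 1.79N + M = 517.
Substituting M = 517 - 1.79N into the first: N(1 - 0.778·1.79) = 363 - 0.778·517.
So N* = -39.2/-0.393 = 99.9, and then M* = 517 - 1.79·99.9 = 338.

N* ≈ 99.9, M* ≈ 338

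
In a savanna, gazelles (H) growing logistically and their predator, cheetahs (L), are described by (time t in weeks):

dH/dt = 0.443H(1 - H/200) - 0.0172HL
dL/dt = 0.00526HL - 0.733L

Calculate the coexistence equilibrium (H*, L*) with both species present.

From dL/dt = 0 with L > 0: 0.00526H* = 0.733, so H* = 139.
Substitute into dH/dt = 0: 0.443(1 - 139/200) = 0.0172L*.
The bracket is 0.303, giving L* = 0.134/0.0172 = 7.81.

H* ≈ 139, L* ≈ 7.81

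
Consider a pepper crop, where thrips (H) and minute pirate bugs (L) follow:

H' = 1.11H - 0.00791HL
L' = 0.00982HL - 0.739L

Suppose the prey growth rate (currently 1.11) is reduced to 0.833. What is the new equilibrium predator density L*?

L* ≈ 105

At the interior fixed point, setting dH/dt = 0 with H > 0 fixes L* = (prey growth rate)/(HL coefficient) — independent of the other coefficients.
With the change, L* = 0.833/0.00791 = 105; it falls from 140.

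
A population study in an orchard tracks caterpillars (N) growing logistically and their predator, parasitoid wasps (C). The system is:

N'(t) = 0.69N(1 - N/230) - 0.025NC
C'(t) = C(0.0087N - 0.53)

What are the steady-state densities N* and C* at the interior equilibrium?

From dC/dt = 0 with C > 0: 0.0087N* = 0.53, so N* = 60.9.
Substitute into dN/dt = 0: 0.69(1 - 60.9/230) = 0.025C*.
The bracket is 0.735, giving C* = 0.507/0.025 = 20.3.

N* ≈ 60.9, C* ≈ 20.3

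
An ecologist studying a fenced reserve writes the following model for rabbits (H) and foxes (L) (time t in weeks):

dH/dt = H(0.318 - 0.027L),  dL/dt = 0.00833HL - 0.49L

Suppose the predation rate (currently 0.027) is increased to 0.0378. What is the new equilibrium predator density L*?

L* ≈ 8.41

At the interior fixed point, setting dH/dt = 0 with H > 0 fixes L* = (prey growth rate)/(HL coefficient) — independent of the other coefficients.
With the change, L* = 0.318/0.0378 = 8.41; it falls from 11.8.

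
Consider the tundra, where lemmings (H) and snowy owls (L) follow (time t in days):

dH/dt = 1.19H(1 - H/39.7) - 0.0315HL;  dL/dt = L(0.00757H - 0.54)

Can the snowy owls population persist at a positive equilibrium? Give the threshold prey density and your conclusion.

The predator equation gives dL/dt > 0 only when H > 0.54/0.00757 = 71.3.
Without the predator, H → K = 39.7. Since 39.7 < 71.3, the predator cannot invade.

Threshold H = 71.3; K < 71.3, so no, the predator goes extinct.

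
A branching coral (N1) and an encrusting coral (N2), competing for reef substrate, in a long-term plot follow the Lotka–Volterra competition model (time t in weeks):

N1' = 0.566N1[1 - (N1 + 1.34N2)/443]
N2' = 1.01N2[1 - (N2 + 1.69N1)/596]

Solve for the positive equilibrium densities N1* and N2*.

N1* ≈ 281, N2* ≈ 121

Setting both brackets to zero gives the nullclines N1 + 1.34N2 = 443 and 1.69N1 + N2 = 596.
Substituting N2 = 596 - 1.69N1 into the first: N1(1 - 1.34·1.69) = 443 - 1.34·596.
So N1* = -356/-1.26 = 281, and then N2* = 596 - 1.69·281 = 121.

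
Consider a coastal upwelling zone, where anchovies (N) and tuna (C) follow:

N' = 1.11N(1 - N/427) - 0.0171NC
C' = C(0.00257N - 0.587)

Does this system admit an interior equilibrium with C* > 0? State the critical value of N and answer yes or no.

The predator equation gives dC/dt > 0 only when N > 0.587/0.00257 = 228.
Without the predator, N → K = 427. Since 427 > 228, the predator can invade and persist.

Threshold N = 228; K > 228, so yes, the predator persists.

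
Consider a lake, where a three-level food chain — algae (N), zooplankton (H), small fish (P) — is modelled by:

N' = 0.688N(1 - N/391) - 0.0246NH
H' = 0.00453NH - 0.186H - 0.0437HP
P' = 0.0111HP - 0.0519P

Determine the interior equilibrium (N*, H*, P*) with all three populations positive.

N* ≈ 326, H* ≈ 4.68, P* ≈ 29.5

From dP/dt = 0: 0.0111H* = 0.0519, so H* = 4.68.
From dN/dt = 0: 0.688(1 - N*/391) = 0.0246·4.68, giving N* = 391·(1 - 0.167) = 326.
From dH/dt = 0: 0.00453·326 - 0.186 = 0.0437P*, so P* = 1.29/0.0437 = 29.5.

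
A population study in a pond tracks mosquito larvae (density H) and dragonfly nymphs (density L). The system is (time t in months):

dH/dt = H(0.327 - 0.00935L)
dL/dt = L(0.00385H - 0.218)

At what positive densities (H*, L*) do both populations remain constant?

H* ≈ 56.6, L* ≈ 35

Set dL/dt = 0 with L > 0: 0.00385H - 0.218 = 0, so H* = 0.218/0.00385 = 56.6.
Set dH/dt = 0 with H > 0: 0.327 - 0.00935L = 0, so L* = 0.327/0.00935 = 35.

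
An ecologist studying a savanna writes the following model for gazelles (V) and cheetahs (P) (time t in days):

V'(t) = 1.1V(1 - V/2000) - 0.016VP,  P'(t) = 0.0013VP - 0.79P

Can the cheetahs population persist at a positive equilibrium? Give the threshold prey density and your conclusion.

The predator equation gives dP/dt > 0 only when V > 0.79/0.0013 = 608.
Without the predator, V → K = 2000. Since 2000 > 608, the predator can invade and persist.

Threshold V = 608; K > 608, so yes, the predator persists.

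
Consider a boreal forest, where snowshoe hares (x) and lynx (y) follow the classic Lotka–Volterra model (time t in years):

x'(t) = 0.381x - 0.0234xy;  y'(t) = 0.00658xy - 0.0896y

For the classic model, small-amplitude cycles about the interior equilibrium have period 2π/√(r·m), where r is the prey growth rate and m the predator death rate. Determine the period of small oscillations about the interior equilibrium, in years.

Here r = 0.381 and m = 0.0896, so r·m = 0.0341.
ω = √0.0341 = 0.185 per year, hence T = 2π/ω ≈ 34 years.

T ≈ 34 years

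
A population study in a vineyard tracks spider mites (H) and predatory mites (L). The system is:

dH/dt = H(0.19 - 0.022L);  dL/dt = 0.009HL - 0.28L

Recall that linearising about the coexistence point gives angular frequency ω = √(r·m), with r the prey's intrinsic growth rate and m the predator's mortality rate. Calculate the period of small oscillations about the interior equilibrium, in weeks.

Here r = 0.19 and m = 0.28, so r·m = 0.0532.
ω = √0.0532 = 0.231 per week, hence T = 2π/ω ≈ 27.2 weeks.

T ≈ 27.2 weeks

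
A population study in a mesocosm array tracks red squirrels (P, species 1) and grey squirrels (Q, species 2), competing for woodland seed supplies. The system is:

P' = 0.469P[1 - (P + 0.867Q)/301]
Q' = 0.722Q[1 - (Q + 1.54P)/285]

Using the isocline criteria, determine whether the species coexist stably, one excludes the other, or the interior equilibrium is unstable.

species 1 excludes species 2

Compare the nullcline intercepts: K1/α12 = 301/0.867 = 347 > K2 = 285; K2/α21 = 285/1.54 = 185 < K1 = 301.
Since the inequalities point opposite ways, species 1 can invade but species 2 cannot.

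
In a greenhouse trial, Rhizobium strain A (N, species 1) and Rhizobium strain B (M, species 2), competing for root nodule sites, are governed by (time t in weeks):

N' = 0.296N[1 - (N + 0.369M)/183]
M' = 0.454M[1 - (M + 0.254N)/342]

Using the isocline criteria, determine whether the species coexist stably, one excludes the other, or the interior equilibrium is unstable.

Compare the nullcline intercepts: K1/α12 = 183/0.369 = 496 > K2 = 342; K2/α21 = 342/0.254 = 1350 > K1 = 183.
Since both inequalities hold, each species can invade when rare, so the interior equilibrium is stable.

stable coexistence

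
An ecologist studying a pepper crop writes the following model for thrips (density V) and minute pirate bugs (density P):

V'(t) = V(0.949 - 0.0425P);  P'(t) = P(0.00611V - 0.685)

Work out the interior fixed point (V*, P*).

V* ≈ 112, P* ≈ 22.3

Set dP/dt = 0 with P > 0: 0.00611V - 0.685 = 0, so V* = 0.685/0.00611 = 112.
Set dV/dt = 0 with V > 0: 0.949 - 0.0425P = 0, so P* = 0.949/0.0425 = 22.3.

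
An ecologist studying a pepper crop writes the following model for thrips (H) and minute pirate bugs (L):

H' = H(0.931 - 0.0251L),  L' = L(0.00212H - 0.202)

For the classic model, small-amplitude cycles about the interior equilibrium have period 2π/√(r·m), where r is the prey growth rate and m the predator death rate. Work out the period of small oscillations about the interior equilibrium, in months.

Here r = 0.931 and m = 0.202, so r·m = 0.188.
ω = √0.188 = 0.434 per month, hence T = 2π/ω ≈ 14.5 months.

T ≈ 14.5 months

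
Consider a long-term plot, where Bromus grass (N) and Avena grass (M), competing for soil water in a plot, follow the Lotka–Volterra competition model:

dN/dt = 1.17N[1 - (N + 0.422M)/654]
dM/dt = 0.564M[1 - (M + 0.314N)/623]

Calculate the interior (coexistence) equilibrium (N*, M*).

Setting both brackets to zero gives the nullclines N + 0.422M = 654 and 0.314N + M = 623.
Substituting M = 623 - 0.314N into the first: N(1 - 0.422·0.314) = 654 - 0.422·623.
So N* = 391/0.867 = 451, and then M* = 623 - 0.314·451 = 481.

N* ≈ 451, M* ≈ 481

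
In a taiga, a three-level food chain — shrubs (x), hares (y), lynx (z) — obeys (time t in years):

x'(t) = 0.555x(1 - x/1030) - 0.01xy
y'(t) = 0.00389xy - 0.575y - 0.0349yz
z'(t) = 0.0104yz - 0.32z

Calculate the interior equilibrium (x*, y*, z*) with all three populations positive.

From dz/dt = 0: 0.0104y* = 0.32, so y* = 30.8.
From dx/dt = 0: 0.555(1 - x*/1030) = 0.01·30.8, giving x* = 1030·(1 - 0.554) = 459.
From dy/dt = 0: 0.00389·459 - 0.575 = 0.0349z*, so z* = 1.21/0.0349 = 34.7.

x* ≈ 459, y* ≈ 30.8, z* ≈ 34.7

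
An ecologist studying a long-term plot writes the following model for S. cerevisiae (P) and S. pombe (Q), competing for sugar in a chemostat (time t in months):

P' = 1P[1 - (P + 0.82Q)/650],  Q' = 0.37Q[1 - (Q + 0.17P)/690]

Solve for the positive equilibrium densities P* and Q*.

P* ≈ 97.8, Q* ≈ 673

Setting both brackets to zero gives the nullclines P + 0.82Q = 650 and 0.17P + Q = 690.
Substituting Q = 690 - 0.17P into the first: P(1 - 0.82·0.17) = 650 - 0.82·690.
So P* = 84.2/0.861 = 97.8, and then Q* = 690 - 0.17·97.8 = 673.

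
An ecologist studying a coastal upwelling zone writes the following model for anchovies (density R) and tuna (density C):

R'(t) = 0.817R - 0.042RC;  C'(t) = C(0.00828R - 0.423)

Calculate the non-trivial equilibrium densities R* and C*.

Set dC/dt = 0 with C > 0: 0.00828R - 0.423 = 0, so R* = 0.423/0.00828 = 51.1.
Set dR/dt = 0 with R > 0: 0.817 - 0.042C = 0, so C* = 0.817/0.042 = 19.5.

R* ≈ 51.1, C* ≈ 19.5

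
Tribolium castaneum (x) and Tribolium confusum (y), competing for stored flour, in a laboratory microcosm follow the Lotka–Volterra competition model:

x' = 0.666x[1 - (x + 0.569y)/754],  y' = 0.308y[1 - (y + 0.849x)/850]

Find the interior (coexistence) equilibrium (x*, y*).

x* ≈ 523, y* ≈ 406

Setting both brackets to zero gives the nullclines x + 0.569y = 754 and 0.849x + y = 850.
Substituting y = 850 - 0.849x into the first: x(1 - 0.569·0.849) = 754 - 0.569·850.
So x* = 270/0.517 = 523, and then y* = 850 - 0.849·523 = 406.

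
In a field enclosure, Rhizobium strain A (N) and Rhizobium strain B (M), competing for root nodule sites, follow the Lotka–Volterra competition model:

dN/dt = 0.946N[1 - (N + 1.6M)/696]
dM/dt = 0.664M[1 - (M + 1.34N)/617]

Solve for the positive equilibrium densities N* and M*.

N* ≈ 255, M* ≈ 276

Setting both brackets to zero gives the nullclines N + 1.6M = 696 and 1.34N + M = 617.
Substituting M = 617 - 1.34N into the first: N(1 - 1.6·1.34) = 696 - 1.6·617.
So N* = -291/-1.14 = 255, and then M* = 617 - 1.34·255 = 276.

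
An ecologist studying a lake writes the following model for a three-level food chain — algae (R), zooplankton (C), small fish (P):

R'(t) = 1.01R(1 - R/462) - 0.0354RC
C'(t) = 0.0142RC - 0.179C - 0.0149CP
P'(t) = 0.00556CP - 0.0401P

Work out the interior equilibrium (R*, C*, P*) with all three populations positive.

From dP/dt = 0: 0.00556C* = 0.0401, so C* = 7.21.
From dR/dt = 0: 1.01(1 - R*/462) = 0.0354·7.21, giving R* = 462·(1 - 0.253) = 345.
From dC/dt = 0: 0.0142·345 - 0.179 = 0.0149P*, so P* = 4.72/0.0149 = 317.

R* ≈ 345, C* ≈ 7.21, P* ≈ 317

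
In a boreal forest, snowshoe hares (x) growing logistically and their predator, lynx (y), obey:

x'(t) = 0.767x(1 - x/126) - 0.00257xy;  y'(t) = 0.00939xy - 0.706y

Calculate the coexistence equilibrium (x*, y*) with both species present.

x* ≈ 75.2, y* ≈ 120

From dy/dt = 0 with y > 0: 0.00939x* = 0.706, so x* = 75.2.
Substitute into dx/dt = 0: 0.767(1 - 75.2/126) = 0.00257y*.
The bracket is 0.403, giving y* = 0.309/0.00257 = 120.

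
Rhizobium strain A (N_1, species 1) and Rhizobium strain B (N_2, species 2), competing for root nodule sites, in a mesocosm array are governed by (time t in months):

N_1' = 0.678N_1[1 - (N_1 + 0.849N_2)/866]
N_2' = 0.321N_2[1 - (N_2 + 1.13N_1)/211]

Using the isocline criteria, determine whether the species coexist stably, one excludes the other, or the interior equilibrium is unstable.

Compare the nullcline intercepts: K1/α12 = 866/0.849 = 1020 > K2 = 211; K2/α21 = 211/1.13 = 187 < K1 = 866.
Since the inequalities point opposite ways, species 1 can invade but species 2 cannot.

species 1 excludes species 2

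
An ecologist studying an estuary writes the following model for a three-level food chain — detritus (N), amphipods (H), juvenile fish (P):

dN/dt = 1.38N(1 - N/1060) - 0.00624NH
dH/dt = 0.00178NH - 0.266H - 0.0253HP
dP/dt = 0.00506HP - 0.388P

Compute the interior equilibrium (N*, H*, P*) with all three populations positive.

N* ≈ 692, H* ≈ 76.7, P* ≈ 38.2

From dP/dt = 0: 0.00506H* = 0.388, so H* = 76.7.
From dN/dt = 0: 1.38(1 - N*/1060) = 0.00624·76.7, giving N* = 1060·(1 - 0.347) = 692.
From dH/dt = 0: 0.00178·692 - 0.266 = 0.0253P*, so P* = 0.967/0.0253 = 38.2.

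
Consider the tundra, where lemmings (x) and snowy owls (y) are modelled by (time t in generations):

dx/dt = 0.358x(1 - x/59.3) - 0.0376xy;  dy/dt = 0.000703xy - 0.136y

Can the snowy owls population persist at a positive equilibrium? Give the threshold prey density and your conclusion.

The predator equation gives dy/dt > 0 only when x > 0.136/0.000703 = 193.
Without the predator, x → K = 59.3. Since 59.3 < 193, the predator cannot invade.

Threshold x = 193; K < 193, so no, the predator goes extinct.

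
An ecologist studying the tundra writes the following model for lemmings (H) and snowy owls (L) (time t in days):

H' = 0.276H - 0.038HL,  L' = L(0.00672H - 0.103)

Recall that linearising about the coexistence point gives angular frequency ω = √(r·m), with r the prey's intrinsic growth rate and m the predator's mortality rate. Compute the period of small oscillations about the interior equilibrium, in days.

T ≈ 37.3 days

Here r = 0.276 and m = 0.103, so r·m = 0.0284.
ω = √0.0284 = 0.169 per day, hence T = 2π/ω ≈ 37.3 days.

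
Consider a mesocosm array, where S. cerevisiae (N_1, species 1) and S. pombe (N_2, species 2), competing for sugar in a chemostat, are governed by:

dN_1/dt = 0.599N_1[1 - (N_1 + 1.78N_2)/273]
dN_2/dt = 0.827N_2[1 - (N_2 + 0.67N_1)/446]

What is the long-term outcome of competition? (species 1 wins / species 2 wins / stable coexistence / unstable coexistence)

Compare the nullcline intercepts: K1/α12 = 273/1.78 = 153 < K2 = 446; K2/α21 = 446/0.67 = 666 > K1 = 273.
Since the inequalities point opposite ways, species 2 can invade but species 1 cannot.

species 2 excludes species 1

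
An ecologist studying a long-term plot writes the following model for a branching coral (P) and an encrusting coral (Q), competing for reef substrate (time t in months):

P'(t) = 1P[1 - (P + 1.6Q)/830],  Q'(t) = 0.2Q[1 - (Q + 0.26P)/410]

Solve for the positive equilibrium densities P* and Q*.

P* ≈ 298, Q* ≈ 333

Setting both brackets to zero gives the nullclines P + 1.6Q = 830 and 0.26P + Q = 410.
Substituting Q = 410 - 0.26P into the first: P(1 - 1.6·0.26) = 830 - 1.6·410.
So P* = 174/0.584 = 298, and then Q* = 410 - 0.26·298 = 333.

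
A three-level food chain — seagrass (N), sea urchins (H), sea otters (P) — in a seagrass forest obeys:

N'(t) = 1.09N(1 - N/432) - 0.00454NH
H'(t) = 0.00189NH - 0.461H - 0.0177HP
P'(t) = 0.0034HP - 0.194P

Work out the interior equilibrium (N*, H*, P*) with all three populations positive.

N* ≈ 329, H* ≈ 57.1, P* ≈ 9.12

From dP/dt = 0: 0.0034H* = 0.194, so H* = 57.1.
From dN/dt = 0: 1.09(1 - N*/432) = 0.00454·57.1, giving N* = 432·(1 - 0.238) = 329.
From dH/dt = 0: 0.00189·329 - 0.461 = 0.0177P*, so P* = 0.161/0.0177 = 9.12.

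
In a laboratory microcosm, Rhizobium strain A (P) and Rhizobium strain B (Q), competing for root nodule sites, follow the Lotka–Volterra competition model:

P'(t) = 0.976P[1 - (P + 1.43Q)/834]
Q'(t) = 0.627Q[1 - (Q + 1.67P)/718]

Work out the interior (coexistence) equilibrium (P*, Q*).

Setting both brackets to zero gives the nullclines P + 1.43Q = 834 and 1.67P + Q = 718.
Substituting Q = 718 - 1.67P into the first: P(1 - 1.43·1.67) = 834 - 1.43·718.
So P* = -193/-1.39 = 139, and then Q* = 718 - 1.67·139 = 486.

P* ≈ 139, Q* ≈ 486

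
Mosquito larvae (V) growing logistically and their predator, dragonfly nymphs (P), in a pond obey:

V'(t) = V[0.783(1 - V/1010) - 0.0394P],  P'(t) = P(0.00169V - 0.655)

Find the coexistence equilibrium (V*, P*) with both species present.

V* ≈ 388, P* ≈ 12.2

From dP/dt = 0 with P > 0: 0.00169V* = 0.655, so V* = 388.
Substitute into dV/dt = 0: 0.783(1 - 388/1010) = 0.0394P*.
The bracket is 0.616, giving P* = 0.483/0.0394 = 12.2.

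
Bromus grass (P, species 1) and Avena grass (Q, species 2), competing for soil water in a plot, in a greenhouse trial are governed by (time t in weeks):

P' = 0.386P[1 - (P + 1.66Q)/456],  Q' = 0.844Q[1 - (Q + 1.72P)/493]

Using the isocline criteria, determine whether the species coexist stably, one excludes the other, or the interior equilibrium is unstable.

unstable coexistence (outcome depends on initial conditions)

Compare the nullcline intercepts: K1/α12 = 456/1.66 = 275 < K2 = 493; K2/α21 = 493/1.72 = 287 < K1 = 456.
Since both are reversed, neither can invade when rare; the interior point is a saddle.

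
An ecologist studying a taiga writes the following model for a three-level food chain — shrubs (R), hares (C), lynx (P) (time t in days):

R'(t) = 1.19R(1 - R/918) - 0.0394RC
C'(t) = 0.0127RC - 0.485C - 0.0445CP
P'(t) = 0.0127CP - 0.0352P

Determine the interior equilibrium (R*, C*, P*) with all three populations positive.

R* ≈ 834, C* ≈ 2.77, P* ≈ 227

From dP/dt = 0: 0.0127C* = 0.0352, so C* = 2.77.
From dR/dt = 0: 1.19(1 - R*/918) = 0.0394·2.77, giving R* = 918·(1 - 0.0918) = 834.
From dC/dt = 0: 0.0127·834 - 0.485 = 0.0445P*, so P* = 10.1/0.0445 = 227.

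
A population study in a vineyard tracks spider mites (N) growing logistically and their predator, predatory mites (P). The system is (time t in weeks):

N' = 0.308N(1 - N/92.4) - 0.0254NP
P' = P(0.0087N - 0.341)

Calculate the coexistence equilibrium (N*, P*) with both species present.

N* ≈ 39.2, P* ≈ 6.98

From dP/dt = 0 with P > 0: 0.0087N* = 0.341, so N* = 39.2.
Substitute into dN/dt = 0: 0.308(1 - 39.2/92.4) = 0.0254P*.
The bracket is 0.576, giving P* = 0.177/0.0254 = 6.98.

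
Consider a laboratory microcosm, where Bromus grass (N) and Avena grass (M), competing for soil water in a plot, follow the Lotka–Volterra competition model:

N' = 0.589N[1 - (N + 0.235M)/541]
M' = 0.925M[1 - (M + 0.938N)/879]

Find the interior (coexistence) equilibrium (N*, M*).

N* ≈ 429, M* ≈ 477

Setting both brackets to zero gives the nullclines N + 0.235M = 541 and 0.938N + M = 879.
Substituting M = 879 - 0.938N into the first: N(1 - 0.235·0.938) = 541 - 0.235·879.
So N* = 334/0.78 = 429, and then M* = 879 - 0.938·429 = 477.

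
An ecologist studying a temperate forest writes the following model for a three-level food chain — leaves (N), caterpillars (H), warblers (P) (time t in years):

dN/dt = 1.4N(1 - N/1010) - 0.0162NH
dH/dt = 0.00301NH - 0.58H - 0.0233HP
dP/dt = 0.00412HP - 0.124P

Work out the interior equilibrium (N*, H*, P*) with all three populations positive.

From dP/dt = 0: 0.00412H* = 0.124, so H* = 30.1.
From dN/dt = 0: 1.4(1 - N*/1010) = 0.0162·30.1, giving N* = 1010·(1 - 0.348) = 658.
From dH/dt = 0: 0.00301·658 - 0.58 = 0.0233P*, so P* = 1.4/0.0233 = 60.1.

N* ≈ 658, H* ≈ 30.1, P* ≈ 60.1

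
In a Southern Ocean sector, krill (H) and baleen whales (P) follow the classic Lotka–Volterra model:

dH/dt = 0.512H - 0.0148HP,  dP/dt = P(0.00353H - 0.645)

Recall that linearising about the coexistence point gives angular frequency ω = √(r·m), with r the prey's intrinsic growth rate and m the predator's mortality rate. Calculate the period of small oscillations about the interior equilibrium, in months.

T ≈ 10.9 months

Here r = 0.512 and m = 0.645, so r·m = 0.33.
ω = √0.33 = 0.575 per month, hence T = 2π/ω ≈ 10.9 months.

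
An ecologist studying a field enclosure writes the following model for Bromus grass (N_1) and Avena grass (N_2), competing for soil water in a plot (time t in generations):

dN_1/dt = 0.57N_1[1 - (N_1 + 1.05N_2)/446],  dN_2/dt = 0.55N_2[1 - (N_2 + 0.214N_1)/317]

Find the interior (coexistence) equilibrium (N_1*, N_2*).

N_1* ≈ 146, N_2* ≈ 286

Setting both brackets to zero gives the nullclines N_1 + 1.05N_2 = 446 and 0.214N_1 + N_2 = 317.
Substituting N_2 = 317 - 0.214N_1 into the first: N_1(1 - 1.05·0.214) = 446 - 1.05·317.
So N_1* = 113/0.775 = 146, and then N_2* = 317 - 0.214·146 = 286.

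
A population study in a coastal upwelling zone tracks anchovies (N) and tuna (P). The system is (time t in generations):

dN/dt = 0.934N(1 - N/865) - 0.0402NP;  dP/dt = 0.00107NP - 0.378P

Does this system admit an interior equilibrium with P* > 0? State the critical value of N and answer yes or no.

The predator equation gives dP/dt > 0 only when N > 0.378/0.00107 = 353.
Without the predator, N → K = 865. Since 865 > 353, the predator can invade and persist.

Threshold N = 353; K > 353, so yes, the predator persists.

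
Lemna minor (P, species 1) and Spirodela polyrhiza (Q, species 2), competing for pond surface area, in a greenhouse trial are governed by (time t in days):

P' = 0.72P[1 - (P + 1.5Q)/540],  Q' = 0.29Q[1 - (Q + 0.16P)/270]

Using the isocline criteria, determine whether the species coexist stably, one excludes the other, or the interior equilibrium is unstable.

stable coexistence

Compare the nullcline intercepts: K1/α12 = 540/1.5 = 360 > K2 = 270; K2/α21 = 270/0.16 = 1690 > K1 = 540.
Since both inequalities hold, each species can invade when rare, so the interior equilibrium is stable.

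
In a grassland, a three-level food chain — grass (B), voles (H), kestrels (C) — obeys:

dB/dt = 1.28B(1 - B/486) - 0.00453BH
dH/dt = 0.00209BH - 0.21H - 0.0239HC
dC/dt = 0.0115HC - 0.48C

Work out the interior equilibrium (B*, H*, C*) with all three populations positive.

From dC/dt = 0: 0.0115H* = 0.48, so H* = 41.7.
From dB/dt = 0: 1.28(1 - B*/486) = 0.00453·41.7, giving B* = 486·(1 - 0.148) = 414.
From dH/dt = 0: 0.00209·414 - 0.21 = 0.0239C*, so C* = 0.656/0.0239 = 27.4.

B* ≈ 414, H* ≈ 41.7, C* ≈ 27.4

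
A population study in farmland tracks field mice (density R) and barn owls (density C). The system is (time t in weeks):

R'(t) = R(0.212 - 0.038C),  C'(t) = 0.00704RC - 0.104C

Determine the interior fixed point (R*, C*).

R* ≈ 14.8, C* ≈ 5.58

Set dC/dt = 0 with C > 0: 0.00704R - 0.104 = 0, so R* = 0.104/0.00704 = 14.8.
Set dR/dt = 0 with R > 0: 0.212 - 0.038C = 0, so C* = 0.212/0.038 = 5.58.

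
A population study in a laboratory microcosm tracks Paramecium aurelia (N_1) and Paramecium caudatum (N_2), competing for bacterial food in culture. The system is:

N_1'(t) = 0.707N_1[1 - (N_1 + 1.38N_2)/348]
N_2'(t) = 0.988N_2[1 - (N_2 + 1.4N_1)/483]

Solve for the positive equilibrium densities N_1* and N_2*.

Setting both brackets to zero gives the nullclines N_1 + 1.38N_2 = 348 and 1.4N_1 + N_2 = 483.
Substituting N_2 = 483 - 1.4N_1 into the first: N_1(1 - 1.38·1.4) = 348 - 1.38·483.
So N_1* = -319/-0.932 = 342, and then N_2* = 483 - 1.4·342 = 4.51.

N_1* ≈ 342, N_2* ≈ 4.51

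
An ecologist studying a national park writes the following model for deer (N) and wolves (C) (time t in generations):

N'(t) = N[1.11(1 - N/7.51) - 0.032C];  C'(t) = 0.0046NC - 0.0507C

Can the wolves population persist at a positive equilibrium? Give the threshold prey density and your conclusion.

Threshold N = 11; K < 11, so no, the predator goes extinct.

The predator equation gives dC/dt > 0 only when N > 0.0507/0.0046 = 11.
Without the predator, N → K = 7.51. Since 7.51 < 11, the predator cannot invade.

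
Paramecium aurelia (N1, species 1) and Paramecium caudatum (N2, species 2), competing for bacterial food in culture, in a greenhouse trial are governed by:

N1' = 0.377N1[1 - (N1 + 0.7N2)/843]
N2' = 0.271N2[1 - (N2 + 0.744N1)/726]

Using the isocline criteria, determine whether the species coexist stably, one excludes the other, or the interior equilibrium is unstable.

stable coexistence

Compare the nullcline intercepts: K1/α12 = 843/0.7 = 1200 > K2 = 726; K2/α21 = 726/0.744 = 976 > K1 = 843.
Since both inequalities hold, each species can invade when rare, so the interior equilibrium is stable.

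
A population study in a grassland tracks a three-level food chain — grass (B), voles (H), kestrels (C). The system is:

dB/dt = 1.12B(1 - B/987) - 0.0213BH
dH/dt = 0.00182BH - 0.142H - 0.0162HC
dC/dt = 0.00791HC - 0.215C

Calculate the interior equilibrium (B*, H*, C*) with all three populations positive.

From dC/dt = 0: 0.00791H* = 0.215, so H* = 27.2.
From dB/dt = 0: 1.12(1 - B*/987) = 0.0213·27.2, giving B* = 987·(1 - 0.517) = 477.
From dH/dt = 0: 0.00182·477 - 0.142 = 0.0162C*, so C* = 0.726/0.0162 = 44.8.

B* ≈ 477, H* ≈ 27.2, C* ≈ 44.8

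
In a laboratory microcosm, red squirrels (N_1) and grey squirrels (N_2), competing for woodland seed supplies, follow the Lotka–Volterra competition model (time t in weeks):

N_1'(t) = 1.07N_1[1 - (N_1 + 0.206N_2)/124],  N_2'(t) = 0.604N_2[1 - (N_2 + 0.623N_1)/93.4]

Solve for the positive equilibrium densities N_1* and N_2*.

Setting both brackets to zero gives the nullclines N_1 + 0.206N_2 = 124 and 0.623N_1 + N_2 = 93.4.
Substituting N_2 = 93.4 - 0.623N_1 into the first: N_1(1 - 0.206·0.623) = 124 - 0.206·93.4.
So N_1* = 105/0.872 = 120, and then N_2* = 93.4 - 0.623·120 = 18.5.

N_1* ≈ 120, N_2* ≈ 18.5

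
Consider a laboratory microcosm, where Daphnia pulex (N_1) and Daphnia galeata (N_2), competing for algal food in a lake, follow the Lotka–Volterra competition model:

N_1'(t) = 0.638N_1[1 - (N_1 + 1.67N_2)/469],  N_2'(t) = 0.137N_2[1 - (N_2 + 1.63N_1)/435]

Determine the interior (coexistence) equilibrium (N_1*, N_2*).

Setting both brackets to zero gives the nullclines N_1 + 1.67N_2 = 469 and 1.63N_1 + N_2 = 435.
Substituting N_2 = 435 - 1.63N_1 into the first: N_1(1 - 1.67·1.63) = 469 - 1.67·435.
So N_1* = -257/-1.72 = 149, and then N_2* = 435 - 1.63·149 = 191.

N_1* ≈ 149, N_2* ≈ 191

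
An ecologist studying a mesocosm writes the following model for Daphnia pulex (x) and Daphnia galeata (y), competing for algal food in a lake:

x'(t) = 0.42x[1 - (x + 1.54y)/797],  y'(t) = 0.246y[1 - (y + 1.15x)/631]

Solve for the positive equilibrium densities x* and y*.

x* ≈ 227, y* ≈ 370

Setting both brackets to zero gives the nullclines x + 1.54y = 797 and 1.15x + y = 631.
Substituting y = 631 - 1.15x into the first: x(1 - 1.54·1.15) = 797 - 1.54·631.
So x* = -175/-0.771 = 227, and then y* = 631 - 1.15·227 = 370.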